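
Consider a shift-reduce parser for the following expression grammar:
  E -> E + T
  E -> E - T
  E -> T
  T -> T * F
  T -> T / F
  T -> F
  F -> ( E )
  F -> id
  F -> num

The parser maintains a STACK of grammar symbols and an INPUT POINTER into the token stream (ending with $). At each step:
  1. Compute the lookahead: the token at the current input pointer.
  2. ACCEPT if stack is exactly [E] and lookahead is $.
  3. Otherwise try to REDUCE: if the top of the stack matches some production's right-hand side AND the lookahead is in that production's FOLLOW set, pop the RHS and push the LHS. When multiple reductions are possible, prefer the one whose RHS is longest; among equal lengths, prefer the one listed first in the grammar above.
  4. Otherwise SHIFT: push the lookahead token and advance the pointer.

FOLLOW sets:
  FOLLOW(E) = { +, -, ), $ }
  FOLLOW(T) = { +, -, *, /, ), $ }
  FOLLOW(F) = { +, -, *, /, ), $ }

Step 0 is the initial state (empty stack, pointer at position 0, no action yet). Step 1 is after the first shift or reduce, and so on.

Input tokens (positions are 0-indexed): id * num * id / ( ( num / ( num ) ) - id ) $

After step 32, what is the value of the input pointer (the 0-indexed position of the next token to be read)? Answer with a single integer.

Step 1: shift id. Stack=[id] ptr=1 lookahead=* remaining=[* num * id / ( ( num / ( num ) ) - id ) $]
Step 2: reduce F->id. Stack=[F] ptr=1 lookahead=* remaining=[* num * id / ( ( num / ( num ) ) - id ) $]
Step 3: reduce T->F. Stack=[T] ptr=1 lookahead=* remaining=[* num * id / ( ( num / ( num ) ) - id ) $]
Step 4: shift *. Stack=[T *] ptr=2 lookahead=num remaining=[num * id / ( ( num / ( num ) ) - id ) $]
Step 5: shift num. Stack=[T * num] ptr=3 lookahead=* remaining=[* id / ( ( num / ( num ) ) - id ) $]
Step 6: reduce F->num. Stack=[T * F] ptr=3 lookahead=* remaining=[* id / ( ( num / ( num ) ) - id ) $]
Step 7: reduce T->T * F. Stack=[T] ptr=3 lookahead=* remaining=[* id / ( ( num / ( num ) ) - id ) $]
Step 8: shift *. Stack=[T *] ptr=4 lookahead=id remaining=[id / ( ( num / ( num ) ) - id ) $]
Step 9: shift id. Stack=[T * id] ptr=5 lookahead=/ remaining=[/ ( ( num / ( num ) ) - id ) $]
Step 10: reduce F->id. Stack=[T * F] ptr=5 lookahead=/ remaining=[/ ( ( num / ( num ) ) - id ) $]
Step 11: reduce T->T * F. Stack=[T] ptr=5 lookahead=/ remaining=[/ ( ( num / ( num ) ) - id ) $]
Step 12: shift /. Stack=[T /] ptr=6 lookahead=( remaining=[( ( num / ( num ) ) - id ) $]
Step 13: shift (. Stack=[T / (] ptr=7 lookahead=( remaining=[( num / ( num ) ) - id ) $]
Step 14: shift (. Stack=[T / ( (] ptr=8 lookahead=num remaining=[num / ( num ) ) - id ) $]
Step 15: shift num. Stack=[T / ( ( num] ptr=9 lookahead=/ remaining=[/ ( num ) ) - id ) $]
Step 16: reduce F->num. Stack=[T / ( ( F] ptr=9 lookahead=/ remaining=[/ ( num ) ) - id ) $]
Step 17: reduce T->F. Stack=[T / ( ( T] ptr=9 lookahead=/ remaining=[/ ( num ) ) - id ) $]
Step 18: shift /. Stack=[T / ( ( T /] ptr=10 lookahead=( remaining=[( num ) ) - id ) $]
Step 19: shift (. Stack=[T / ( ( T / (] ptr=11 lookahead=num remaining=[num ) ) - id ) $]
Step 20: shift num. Stack=[T / ( ( T / ( num] ptr=12 lookahead=) remaining=[) ) - id ) $]
Step 21: reduce F->num. Stack=[T / ( ( T / ( F] ptr=12 lookahead=) remaining=[) ) - id ) $]
Step 22: reduce T->F. Stack=[T / ( ( T / ( T] ptr=12 lookahead=) remaining=[) ) - id ) $]
Step 23: reduce E->T. Stack=[T / ( ( T / ( E] ptr=12 lookahead=) remaining=[) ) - id ) $]
Step 24: shift ). Stack=[T / ( ( T / ( E )] ptr=13 lookahead=) remaining=[) - id ) $]
Step 25: reduce F->( E ). Stack=[T / ( ( T / F] ptr=13 lookahead=) remaining=[) - id ) $]
Step 26: reduce T->T / F. Stack=[T / ( ( T] ptr=13 lookahead=) remaining=[) - id ) $]
Step 27: reduce E->T. Stack=[T / ( ( E] ptr=13 lookahead=) remaining=[) - id ) $]
Step 28: shift ). Stack=[T / ( ( E )] ptr=14 lookahead=- remaining=[- id ) $]
Step 29: reduce F->( E ). Stack=[T / ( F] ptr=14 lookahead=- remaining=[- id ) $]
Step 30: reduce T->F. Stack=[T / ( T] ptr=14 lookahead=- remaining=[- id ) $]
Step 31: reduce E->T. Stack=[T / ( E] ptr=14 lookahead=- remaining=[- id ) $]
Step 32: shift -. Stack=[T / ( E -] ptr=15 lookahead=id remaining=[id ) $]

Answer: 15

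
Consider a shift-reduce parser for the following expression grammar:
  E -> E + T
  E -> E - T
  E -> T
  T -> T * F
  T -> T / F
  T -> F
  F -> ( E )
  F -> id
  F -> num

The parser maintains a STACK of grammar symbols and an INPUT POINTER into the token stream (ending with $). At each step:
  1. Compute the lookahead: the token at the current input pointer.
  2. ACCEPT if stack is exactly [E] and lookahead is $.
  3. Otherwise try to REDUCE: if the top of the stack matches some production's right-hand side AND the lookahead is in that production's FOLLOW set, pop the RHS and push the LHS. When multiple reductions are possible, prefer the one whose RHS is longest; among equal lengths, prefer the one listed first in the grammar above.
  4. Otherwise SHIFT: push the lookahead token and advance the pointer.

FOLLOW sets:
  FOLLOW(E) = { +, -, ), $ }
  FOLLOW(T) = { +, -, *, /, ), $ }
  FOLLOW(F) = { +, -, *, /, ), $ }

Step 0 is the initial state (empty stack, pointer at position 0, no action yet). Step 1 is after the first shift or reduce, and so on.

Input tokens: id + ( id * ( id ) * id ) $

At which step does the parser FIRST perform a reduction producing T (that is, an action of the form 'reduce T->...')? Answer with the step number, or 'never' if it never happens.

Answer: 3

Derivation:
Step 1: shift id. Stack=[id] ptr=1 lookahead=+ remaining=[+ ( id * ( id ) * id ) $]
Step 2: reduce F->id. Stack=[F] ptr=1 lookahead=+ remaining=[+ ( id * ( id ) * id ) $]
Step 3: reduce T->F. Stack=[T] ptr=1 lookahead=+ remaining=[+ ( id * ( id ) * id ) $]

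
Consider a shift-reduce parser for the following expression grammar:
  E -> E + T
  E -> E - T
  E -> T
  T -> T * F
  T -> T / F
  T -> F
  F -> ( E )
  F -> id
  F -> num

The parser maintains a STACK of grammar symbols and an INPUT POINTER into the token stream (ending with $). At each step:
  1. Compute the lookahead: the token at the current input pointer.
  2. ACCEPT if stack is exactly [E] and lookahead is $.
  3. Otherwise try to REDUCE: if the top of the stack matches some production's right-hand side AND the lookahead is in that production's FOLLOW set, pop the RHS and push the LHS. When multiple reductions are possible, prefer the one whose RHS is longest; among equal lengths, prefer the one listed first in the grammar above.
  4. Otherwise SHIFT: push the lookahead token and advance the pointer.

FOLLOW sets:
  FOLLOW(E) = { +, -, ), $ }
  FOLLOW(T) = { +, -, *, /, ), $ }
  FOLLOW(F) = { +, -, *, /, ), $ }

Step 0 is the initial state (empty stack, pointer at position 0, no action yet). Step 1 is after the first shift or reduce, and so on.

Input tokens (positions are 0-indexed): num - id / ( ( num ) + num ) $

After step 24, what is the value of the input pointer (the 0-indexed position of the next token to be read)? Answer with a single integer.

Answer: 10

Derivation:
Step 1: shift num. Stack=[num] ptr=1 lookahead=- remaining=[- id / ( ( num ) + num ) $]
Step 2: reduce F->num. Stack=[F] ptr=1 lookahead=- remaining=[- id / ( ( num ) + num ) $]
Step 3: reduce T->F. Stack=[T] ptr=1 lookahead=- remaining=[- id / ( ( num ) + num ) $]
Step 4: reduce E->T. Stack=[E] ptr=1 lookahead=- remaining=[- id / ( ( num ) + num ) $]
Step 5: shift -. Stack=[E -] ptr=2 lookahead=id remaining=[id / ( ( num ) + num ) $]
Step 6: shift id. Stack=[E - id] ptr=3 lookahead=/ remaining=[/ ( ( num ) + num ) $]
Step 7: reduce F->id. Stack=[E - F] ptr=3 lookahead=/ remaining=[/ ( ( num ) + num ) $]
Step 8: reduce T->F. Stack=[E - T] ptr=3 lookahead=/ remaining=[/ ( ( num ) + num ) $]
Step 9: shift /. Stack=[E - T /] ptr=4 lookahead=( remaining=[( ( num ) + num ) $]
Step 10: shift (. Stack=[E - T / (] ptr=5 lookahead=( remaining=[( num ) + num ) $]
Step 11: shift (. Stack=[E - T / ( (] ptr=6 lookahead=num remaining=[num ) + num ) $]
Step 12: shift num. Stack=[E - T / ( ( num] ptr=7 lookahead=) remaining=[) + num ) $]
Step 13: reduce F->num. Stack=[E - T / ( ( F] ptr=7 lookahead=) remaining=[) + num ) $]
Step 14: reduce T->F. Stack=[E - T / ( ( T] ptr=7 lookahead=) remaining=[) + num ) $]
Step 15: reduce E->T. Stack=[E - T / ( ( E] ptr=7 lookahead=) remaining=[) + num ) $]
Step 16: shift ). Stack=[E - T / ( ( E )] ptr=8 lookahead=+ remaining=[+ num ) $]
Step 17: reduce F->( E ). Stack=[E - T / ( F] ptr=8 lookahead=+ remaining=[+ num ) $]
Step 18: reduce T->F. Stack=[E - T / ( T] ptr=8 lookahead=+ remaining=[+ num ) $]
Step 19: reduce E->T. Stack=[E - T / ( E] ptr=8 lookahead=+ remaining=[+ num ) $]
Step 20: shift +. Stack=[E - T / ( E +] ptr=9 lookahead=num remaining=[num ) $]
Step 21: shift num. Stack=[E - T / ( E + num] ptr=10 lookahead=) remaining=[) $]
Step 22: reduce F->num. Stack=[E - T / ( E + F] ptr=10 lookahead=) remaining=[) $]
Step 23: reduce T->F. Stack=[E - T / ( E + T] ptr=10 lookahead=) remaining=[) $]
Step 24: reduce E->E + T. Stack=[E - T / ( E] ptr=10 lookahead=) remaining=[) $]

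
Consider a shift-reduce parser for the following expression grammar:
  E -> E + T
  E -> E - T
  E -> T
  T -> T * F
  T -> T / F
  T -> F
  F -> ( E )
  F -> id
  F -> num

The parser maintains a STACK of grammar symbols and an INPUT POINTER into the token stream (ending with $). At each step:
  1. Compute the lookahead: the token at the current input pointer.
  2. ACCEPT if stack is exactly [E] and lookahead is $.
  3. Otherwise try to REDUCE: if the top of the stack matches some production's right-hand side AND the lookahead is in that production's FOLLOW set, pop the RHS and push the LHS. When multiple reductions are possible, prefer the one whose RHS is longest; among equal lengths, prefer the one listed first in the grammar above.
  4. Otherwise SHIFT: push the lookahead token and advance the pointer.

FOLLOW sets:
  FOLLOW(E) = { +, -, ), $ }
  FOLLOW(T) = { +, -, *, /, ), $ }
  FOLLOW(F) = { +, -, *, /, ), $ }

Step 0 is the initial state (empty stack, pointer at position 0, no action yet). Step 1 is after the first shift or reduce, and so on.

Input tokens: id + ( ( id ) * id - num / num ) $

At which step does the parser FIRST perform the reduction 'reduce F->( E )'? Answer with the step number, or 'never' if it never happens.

Answer: 13

Derivation:
Step 1: shift id. Stack=[id] ptr=1 lookahead=+ remaining=[+ ( ( id ) * id - num / num ) $]
Step 2: reduce F->id. Stack=[F] ptr=1 lookahead=+ remaining=[+ ( ( id ) * id - num / num ) $]
Step 3: reduce T->F. Stack=[T] ptr=1 lookahead=+ remaining=[+ ( ( id ) * id - num / num ) $]
Step 4: reduce E->T. Stack=[E] ptr=1 lookahead=+ remaining=[+ ( ( id ) * id - num / num ) $]
Step 5: shift +. Stack=[E +] ptr=2 lookahead=( remaining=[( ( id ) * id - num / num ) $]
Step 6: shift (. Stack=[E + (] ptr=3 lookahead=( remaining=[( id ) * id - num / num ) $]
Step 7: shift (. Stack=[E + ( (] ptr=4 lookahead=id remaining=[id ) * id - num / num ) $]
Step 8: shift id. Stack=[E + ( ( id] ptr=5 lookahead=) remaining=[) * id - num / num ) $]
Step 9: reduce F->id. Stack=[E + ( ( F] ptr=5 lookahead=) remaining=[) * id - num / num ) $]
Step 10: reduce T->F. Stack=[E + ( ( T] ptr=5 lookahead=) remaining=[) * id - num / num ) $]
Step 11: reduce E->T. Stack=[E + ( ( E] ptr=5 lookahead=) remaining=[) * id - num / num ) $]
Step 12: shift ). Stack=[E + ( ( E )] ptr=6 lookahead=* remaining=[* id - num / num ) $]
Step 13: reduce F->( E ). Stack=[E + ( F] ptr=6 lookahead=* remaining=[* id - num / num ) $]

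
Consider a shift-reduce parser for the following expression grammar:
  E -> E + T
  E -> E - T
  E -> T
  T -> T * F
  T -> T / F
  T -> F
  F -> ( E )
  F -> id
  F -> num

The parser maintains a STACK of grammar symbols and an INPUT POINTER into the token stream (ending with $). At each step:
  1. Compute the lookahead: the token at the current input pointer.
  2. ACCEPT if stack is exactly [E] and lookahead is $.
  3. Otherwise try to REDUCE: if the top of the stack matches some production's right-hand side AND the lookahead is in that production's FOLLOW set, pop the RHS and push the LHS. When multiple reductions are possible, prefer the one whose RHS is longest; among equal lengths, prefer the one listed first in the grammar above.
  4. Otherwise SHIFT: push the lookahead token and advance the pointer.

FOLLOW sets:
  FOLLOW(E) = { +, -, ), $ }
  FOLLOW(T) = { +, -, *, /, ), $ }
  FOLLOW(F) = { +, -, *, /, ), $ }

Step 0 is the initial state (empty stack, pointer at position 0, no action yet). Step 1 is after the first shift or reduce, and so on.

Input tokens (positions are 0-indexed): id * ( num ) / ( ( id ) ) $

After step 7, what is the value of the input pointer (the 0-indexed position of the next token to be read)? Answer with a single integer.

Step 1: shift id. Stack=[id] ptr=1 lookahead=* remaining=[* ( num ) / ( ( id ) ) $]
Step 2: reduce F->id. Stack=[F] ptr=1 lookahead=* remaining=[* ( num ) / ( ( id ) ) $]
Step 3: reduce T->F. Stack=[T] ptr=1 lookahead=* remaining=[* ( num ) / ( ( id ) ) $]
Step 4: shift *. Stack=[T *] ptr=2 lookahead=( remaining=[( num ) / ( ( id ) ) $]
Step 5: shift (. Stack=[T * (] ptr=3 lookahead=num remaining=[num ) / ( ( id ) ) $]
Step 6: shift num. Stack=[T * ( num] ptr=4 lookahead=) remaining=[) / ( ( id ) ) $]
Step 7: reduce F->num. Stack=[T * ( F] ptr=4 lookahead=) remaining=[) / ( ( id ) ) $]

Answer: 4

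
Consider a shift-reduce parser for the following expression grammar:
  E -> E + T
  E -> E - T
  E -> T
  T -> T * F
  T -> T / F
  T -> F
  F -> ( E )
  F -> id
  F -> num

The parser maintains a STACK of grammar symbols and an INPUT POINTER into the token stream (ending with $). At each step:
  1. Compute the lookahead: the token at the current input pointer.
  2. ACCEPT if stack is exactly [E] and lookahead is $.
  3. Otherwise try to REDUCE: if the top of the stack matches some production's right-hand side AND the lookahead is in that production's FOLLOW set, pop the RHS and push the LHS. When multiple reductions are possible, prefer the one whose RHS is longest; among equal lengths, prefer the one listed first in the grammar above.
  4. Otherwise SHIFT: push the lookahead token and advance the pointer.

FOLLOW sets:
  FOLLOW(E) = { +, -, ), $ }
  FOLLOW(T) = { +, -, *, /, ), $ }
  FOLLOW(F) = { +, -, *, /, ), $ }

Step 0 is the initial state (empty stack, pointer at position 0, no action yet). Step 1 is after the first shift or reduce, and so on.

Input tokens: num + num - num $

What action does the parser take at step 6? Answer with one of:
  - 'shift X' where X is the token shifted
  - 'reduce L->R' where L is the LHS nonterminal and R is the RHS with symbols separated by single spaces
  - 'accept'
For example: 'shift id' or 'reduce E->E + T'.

Step 1: shift num. Stack=[num] ptr=1 lookahead=+ remaining=[+ num - num $]
Step 2: reduce F->num. Stack=[F] ptr=1 lookahead=+ remaining=[+ num - num $]
Step 3: reduce T->F. Stack=[T] ptr=1 lookahead=+ remaining=[+ num - num $]
Step 4: reduce E->T. Stack=[E] ptr=1 lookahead=+ remaining=[+ num - num $]
Step 5: shift +. Stack=[E +] ptr=2 lookahead=num remaining=[num - num $]
Step 6: shift num. Stack=[E + num] ptr=3 lookahead=- remaining=[- num $]

Answer: shift num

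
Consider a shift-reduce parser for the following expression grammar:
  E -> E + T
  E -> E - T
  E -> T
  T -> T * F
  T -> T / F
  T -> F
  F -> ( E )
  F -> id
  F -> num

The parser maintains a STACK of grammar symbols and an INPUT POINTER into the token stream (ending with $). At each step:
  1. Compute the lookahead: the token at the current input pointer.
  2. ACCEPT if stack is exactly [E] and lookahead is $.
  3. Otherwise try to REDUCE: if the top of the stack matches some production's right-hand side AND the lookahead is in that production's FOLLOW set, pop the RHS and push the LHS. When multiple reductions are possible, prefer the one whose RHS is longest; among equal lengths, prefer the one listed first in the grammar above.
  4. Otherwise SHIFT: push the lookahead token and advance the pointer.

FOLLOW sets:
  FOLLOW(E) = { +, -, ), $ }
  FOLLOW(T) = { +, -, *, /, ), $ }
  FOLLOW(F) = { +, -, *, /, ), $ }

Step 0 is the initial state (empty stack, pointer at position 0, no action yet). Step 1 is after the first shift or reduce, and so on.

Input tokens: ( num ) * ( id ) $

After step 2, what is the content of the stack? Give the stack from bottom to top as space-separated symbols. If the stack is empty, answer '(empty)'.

Answer: ( num

Derivation:
Step 1: shift (. Stack=[(] ptr=1 lookahead=num remaining=[num ) * ( id ) $]
Step 2: shift num. Stack=[( num] ptr=2 lookahead=) remaining=[) * ( id ) $]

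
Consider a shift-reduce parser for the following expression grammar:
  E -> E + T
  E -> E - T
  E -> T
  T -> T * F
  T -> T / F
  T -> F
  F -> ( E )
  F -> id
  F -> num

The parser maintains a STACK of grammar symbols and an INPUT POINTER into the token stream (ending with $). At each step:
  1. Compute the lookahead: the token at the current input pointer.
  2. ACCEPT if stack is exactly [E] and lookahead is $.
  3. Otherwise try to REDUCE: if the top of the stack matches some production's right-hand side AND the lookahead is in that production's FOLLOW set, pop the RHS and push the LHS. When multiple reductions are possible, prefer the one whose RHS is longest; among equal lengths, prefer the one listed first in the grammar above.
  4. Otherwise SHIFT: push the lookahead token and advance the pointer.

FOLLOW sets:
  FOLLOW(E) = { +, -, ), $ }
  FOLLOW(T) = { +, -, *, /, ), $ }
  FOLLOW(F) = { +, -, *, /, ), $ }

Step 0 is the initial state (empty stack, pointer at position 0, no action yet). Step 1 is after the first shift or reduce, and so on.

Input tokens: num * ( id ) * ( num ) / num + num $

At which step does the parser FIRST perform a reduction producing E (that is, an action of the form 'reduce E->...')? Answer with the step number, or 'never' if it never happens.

Step 1: shift num. Stack=[num] ptr=1 lookahead=* remaining=[* ( id ) * ( num ) / num + num $]
Step 2: reduce F->num. Stack=[F] ptr=1 lookahead=* remaining=[* ( id ) * ( num ) / num + num $]
Step 3: reduce T->F. Stack=[T] ptr=1 lookahead=* remaining=[* ( id ) * ( num ) / num + num $]
Step 4: shift *. Stack=[T *] ptr=2 lookahead=( remaining=[( id ) * ( num ) / num + num $]
Step 5: shift (. Stack=[T * (] ptr=3 lookahead=id remaining=[id ) * ( num ) / num + num $]
Step 6: shift id. Stack=[T * ( id] ptr=4 lookahead=) remaining=[) * ( num ) / num + num $]
Step 7: reduce F->id. Stack=[T * ( F] ptr=4 lookahead=) remaining=[) * ( num ) / num + num $]
Step 8: reduce T->F. Stack=[T * ( T] ptr=4 lookahead=) remaining=[) * ( num ) / num + num $]
Step 9: reduce E->T. Stack=[T * ( E] ptr=4 lookahead=) remaining=[) * ( num ) / num + num $]

Answer: 9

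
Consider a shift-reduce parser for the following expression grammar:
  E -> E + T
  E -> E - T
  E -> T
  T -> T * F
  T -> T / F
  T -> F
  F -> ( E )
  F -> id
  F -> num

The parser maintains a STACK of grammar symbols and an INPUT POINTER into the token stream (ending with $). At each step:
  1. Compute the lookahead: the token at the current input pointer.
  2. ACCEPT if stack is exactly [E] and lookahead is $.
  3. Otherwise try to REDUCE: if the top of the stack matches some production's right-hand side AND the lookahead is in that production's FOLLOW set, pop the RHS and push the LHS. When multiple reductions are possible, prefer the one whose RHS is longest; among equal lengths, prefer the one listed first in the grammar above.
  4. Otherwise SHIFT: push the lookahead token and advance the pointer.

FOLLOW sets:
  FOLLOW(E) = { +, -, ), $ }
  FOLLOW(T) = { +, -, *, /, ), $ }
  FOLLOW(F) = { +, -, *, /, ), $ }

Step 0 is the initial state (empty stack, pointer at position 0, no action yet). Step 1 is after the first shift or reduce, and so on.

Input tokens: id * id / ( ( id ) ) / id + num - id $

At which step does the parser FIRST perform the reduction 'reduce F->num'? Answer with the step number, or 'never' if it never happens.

Step 1: shift id. Stack=[id] ptr=1 lookahead=* remaining=[* id / ( ( id ) ) / id + num - id $]
Step 2: reduce F->id. Stack=[F] ptr=1 lookahead=* remaining=[* id / ( ( id ) ) / id + num - id $]
Step 3: reduce T->F. Stack=[T] ptr=1 lookahead=* remaining=[* id / ( ( id ) ) / id + num - id $]
Step 4: shift *. Stack=[T *] ptr=2 lookahead=id remaining=[id / ( ( id ) ) / id + num - id $]
Step 5: shift id. Stack=[T * id] ptr=3 lookahead=/ remaining=[/ ( ( id ) ) / id + num - id $]
Step 6: reduce F->id. Stack=[T * F] ptr=3 lookahead=/ remaining=[/ ( ( id ) ) / id + num - id $]
Step 7: reduce T->T * F. Stack=[T] ptr=3 lookahead=/ remaining=[/ ( ( id ) ) / id + num - id $]
Step 8: shift /. Stack=[T /] ptr=4 lookahead=( remaining=[( ( id ) ) / id + num - id $]
Step 9: shift (. Stack=[T / (] ptr=5 lookahead=( remaining=[( id ) ) / id + num - id $]
Step 10: shift (. Stack=[T / ( (] ptr=6 lookahead=id remaining=[id ) ) / id + num - id $]
Step 11: shift id. Stack=[T / ( ( id] ptr=7 lookahead=) remaining=[) ) / id + num - id $]
Step 12: reduce F->id. Stack=[T / ( ( F] ptr=7 lookahead=) remaining=[) ) / id + num - id $]
Step 13: reduce T->F. Stack=[T / ( ( T] ptr=7 lookahead=) remaining=[) ) / id + num - id $]
Step 14: reduce E->T. Stack=[T / ( ( E] ptr=7 lookahead=) remaining=[) ) / id + num - id $]
Step 15: shift ). Stack=[T / ( ( E )] ptr=8 lookahead=) remaining=[) / id + num - id $]
Step 16: reduce F->( E ). Stack=[T / ( F] ptr=8 lookahead=) remaining=[) / id + num - id $]
Step 17: reduce T->F. Stack=[T / ( T] ptr=8 lookahead=) remaining=[) / id + num - id $]
Step 18: reduce E->T. Stack=[T / ( E] ptr=8 lookahead=) remaining=[) / id + num - id $]
Step 19: shift ). Stack=[T / ( E )] ptr=9 lookahead=/ remaining=[/ id + num - id $]
Step 20: reduce F->( E ). Stack=[T / F] ptr=9 lookahead=/ remaining=[/ id + num - id $]
Step 21: reduce T->T / F. Stack=[T] ptr=9 lookahead=/ remaining=[/ id + num - id $]
Step 22: shift /. Stack=[T /] ptr=10 lookahead=id remaining=[id + num - id $]
Step 23: shift id. Stack=[T / id] ptr=11 lookahead=+ remaining=[+ num - id $]
Step 24: reduce F->id. Stack=[T / F] ptr=11 lookahead=+ remaining=[+ num - id $]
Step 25: reduce T->T / F. Stack=[T] ptr=11 lookahead=+ remaining=[+ num - id $]
Step 26: reduce E->T. Stack=[E] ptr=11 lookahead=+ remaining=[+ num - id $]
Step 27: shift +. Stack=[E +] ptr=12 lookahead=num remaining=[num - id $]
Step 28: shift num. Stack=[E + num] ptr=13 lookahead=- remaining=[- id $]
Step 29: reduce F->num. Stack=[E + F] ptr=13 lookahead=- remaining=[- id $]

Answer: 29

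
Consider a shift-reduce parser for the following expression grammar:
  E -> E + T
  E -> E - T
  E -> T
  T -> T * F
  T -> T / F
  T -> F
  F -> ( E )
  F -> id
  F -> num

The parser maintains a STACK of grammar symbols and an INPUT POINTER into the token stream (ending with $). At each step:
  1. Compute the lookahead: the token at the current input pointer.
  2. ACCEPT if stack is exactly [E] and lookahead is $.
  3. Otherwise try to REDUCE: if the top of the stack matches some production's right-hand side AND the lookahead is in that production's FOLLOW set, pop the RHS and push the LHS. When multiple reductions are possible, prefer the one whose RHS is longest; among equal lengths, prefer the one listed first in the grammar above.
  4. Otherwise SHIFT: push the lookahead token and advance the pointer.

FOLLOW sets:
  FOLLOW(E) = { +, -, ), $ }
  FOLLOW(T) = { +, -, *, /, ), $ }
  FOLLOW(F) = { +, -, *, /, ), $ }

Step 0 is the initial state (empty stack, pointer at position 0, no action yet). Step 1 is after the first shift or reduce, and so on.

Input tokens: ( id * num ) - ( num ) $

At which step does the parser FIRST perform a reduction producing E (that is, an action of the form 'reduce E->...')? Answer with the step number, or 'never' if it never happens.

Step 1: shift (. Stack=[(] ptr=1 lookahead=id remaining=[id * num ) - ( num ) $]
Step 2: shift id. Stack=[( id] ptr=2 lookahead=* remaining=[* num ) - ( num ) $]
Step 3: reduce F->id. Stack=[( F] ptr=2 lookahead=* remaining=[* num ) - ( num ) $]
Step 4: reduce T->F. Stack=[( T] ptr=2 lookahead=* remaining=[* num ) - ( num ) $]
Step 5: shift *. Stack=[( T *] ptr=3 lookahead=num remaining=[num ) - ( num ) $]
Step 6: shift num. Stack=[( T * num] ptr=4 lookahead=) remaining=[) - ( num ) $]
Step 7: reduce F->num. Stack=[( T * F] ptr=4 lookahead=) remaining=[) - ( num ) $]
Step 8: reduce T->T * F. Stack=[( T] ptr=4 lookahead=) remaining=[) - ( num ) $]
Step 9: reduce E->T. Stack=[( E] ptr=4 lookahead=) remaining=[) - ( num ) $]

Answer: 9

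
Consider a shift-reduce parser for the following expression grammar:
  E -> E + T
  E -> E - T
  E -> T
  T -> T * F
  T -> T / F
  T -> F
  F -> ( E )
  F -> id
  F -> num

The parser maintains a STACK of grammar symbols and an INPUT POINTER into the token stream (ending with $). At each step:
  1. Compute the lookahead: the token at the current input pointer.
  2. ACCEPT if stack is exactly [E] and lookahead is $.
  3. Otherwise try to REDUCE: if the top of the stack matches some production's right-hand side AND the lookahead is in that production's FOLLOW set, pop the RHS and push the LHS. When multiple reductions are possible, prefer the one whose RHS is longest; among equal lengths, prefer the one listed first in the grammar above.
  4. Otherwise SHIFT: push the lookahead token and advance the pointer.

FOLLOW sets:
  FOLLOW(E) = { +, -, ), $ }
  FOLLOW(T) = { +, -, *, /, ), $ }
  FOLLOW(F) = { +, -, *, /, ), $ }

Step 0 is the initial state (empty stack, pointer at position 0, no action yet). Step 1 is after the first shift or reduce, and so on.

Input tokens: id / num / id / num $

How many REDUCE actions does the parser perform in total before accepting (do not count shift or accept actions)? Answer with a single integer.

Step 1: shift id. Stack=[id] ptr=1 lookahead=/ remaining=[/ num / id / num $]
Step 2: reduce F->id. Stack=[F] ptr=1 lookahead=/ remaining=[/ num / id / num $]
Step 3: reduce T->F. Stack=[T] ptr=1 lookahead=/ remaining=[/ num / id / num $]
Step 4: shift /. Stack=[T /] ptr=2 lookahead=num remaining=[num / id / num $]
Step 5: shift num. Stack=[T / num] ptr=3 lookahead=/ remaining=[/ id / num $]
Step 6: reduce F->num. Stack=[T / F] ptr=3 lookahead=/ remaining=[/ id / num $]
Step 7: reduce T->T / F. Stack=[T] ptr=3 lookahead=/ remaining=[/ id / num $]
Step 8: shift /. Stack=[T /] ptr=4 lookahead=id remaining=[id / num $]
Step 9: shift id. Stack=[T / id] ptr=5 lookahead=/ remaining=[/ num $]
Step 10: reduce F->id. Stack=[T / F] ptr=5 lookahead=/ remaining=[/ num $]
Step 11: reduce T->T / F. Stack=[T] ptr=5 lookahead=/ remaining=[/ num $]
Step 12: shift /. Stack=[T /] ptr=6 lookahead=num remaining=[num $]
Step 13: shift num. Stack=[T / num] ptr=7 lookahead=$ remaining=[$]
Step 14: reduce F->num. Stack=[T / F] ptr=7 lookahead=$ remaining=[$]
Step 15: reduce T->T / F. Stack=[T] ptr=7 lookahead=$ remaining=[$]
Step 16: reduce E->T. Stack=[E] ptr=7 lookahead=$ remaining=[$]
Step 17: accept. Stack=[E] ptr=7 lookahead=$ remaining=[$]

Answer: 9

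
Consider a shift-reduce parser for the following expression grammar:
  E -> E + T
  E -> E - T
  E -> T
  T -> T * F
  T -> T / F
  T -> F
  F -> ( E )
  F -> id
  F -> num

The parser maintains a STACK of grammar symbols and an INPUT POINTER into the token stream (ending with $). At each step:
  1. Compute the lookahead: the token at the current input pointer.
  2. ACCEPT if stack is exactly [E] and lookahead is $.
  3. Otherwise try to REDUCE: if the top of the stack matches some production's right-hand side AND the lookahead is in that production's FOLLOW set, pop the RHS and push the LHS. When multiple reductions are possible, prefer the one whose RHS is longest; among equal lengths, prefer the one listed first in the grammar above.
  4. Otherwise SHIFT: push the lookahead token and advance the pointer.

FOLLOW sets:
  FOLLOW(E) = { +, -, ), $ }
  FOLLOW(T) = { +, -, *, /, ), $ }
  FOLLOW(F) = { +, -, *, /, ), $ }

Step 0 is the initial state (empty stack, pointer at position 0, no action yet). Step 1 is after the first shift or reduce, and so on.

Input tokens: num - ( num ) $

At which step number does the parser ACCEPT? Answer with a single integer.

Step 1: shift num. Stack=[num] ptr=1 lookahead=- remaining=[- ( num ) $]
Step 2: reduce F->num. Stack=[F] ptr=1 lookahead=- remaining=[- ( num ) $]
Step 3: reduce T->F. Stack=[T] ptr=1 lookahead=- remaining=[- ( num ) $]
Step 4: reduce E->T. Stack=[E] ptr=1 lookahead=- remaining=[- ( num ) $]
Step 5: shift -. Stack=[E -] ptr=2 lookahead=( remaining=[( num ) $]
Step 6: shift (. Stack=[E - (] ptr=3 lookahead=num remaining=[num ) $]
Step 7: shift num. Stack=[E - ( num] ptr=4 lookahead=) remaining=[) $]
Step 8: reduce F->num. Stack=[E - ( F] ptr=4 lookahead=) remaining=[) $]
Step 9: reduce T->F. Stack=[E - ( T] ptr=4 lookahead=) remaining=[) $]
Step 10: reduce E->T. Stack=[E - ( E] ptr=4 lookahead=) remaining=[) $]
Step 11: shift ). Stack=[E - ( E )] ptr=5 lookahead=$ remaining=[$]
Step 12: reduce F->( E ). Stack=[E - F] ptr=5 lookahead=$ remaining=[$]
Step 13: reduce T->F. Stack=[E - T] ptr=5 lookahead=$ remaining=[$]
Step 14: reduce E->E - T. Stack=[E] ptr=5 lookahead=$ remaining=[$]
Step 15: accept. Stack=[E] ptr=5 lookahead=$ remaining=[$]

Answer: 15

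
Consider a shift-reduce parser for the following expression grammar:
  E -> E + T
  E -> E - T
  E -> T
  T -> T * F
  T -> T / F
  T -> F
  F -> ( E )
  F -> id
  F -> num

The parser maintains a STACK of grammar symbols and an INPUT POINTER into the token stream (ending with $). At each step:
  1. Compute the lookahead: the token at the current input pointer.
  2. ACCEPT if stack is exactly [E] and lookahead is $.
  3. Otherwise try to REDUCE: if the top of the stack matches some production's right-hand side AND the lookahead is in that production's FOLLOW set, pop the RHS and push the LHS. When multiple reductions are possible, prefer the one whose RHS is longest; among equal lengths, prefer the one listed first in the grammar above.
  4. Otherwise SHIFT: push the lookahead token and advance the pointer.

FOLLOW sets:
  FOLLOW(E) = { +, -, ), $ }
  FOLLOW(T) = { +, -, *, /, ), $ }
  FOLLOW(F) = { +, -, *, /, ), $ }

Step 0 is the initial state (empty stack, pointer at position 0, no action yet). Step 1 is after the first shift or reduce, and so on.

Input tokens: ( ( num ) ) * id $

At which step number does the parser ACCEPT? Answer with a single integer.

Answer: 19

Derivation:
Step 1: shift (. Stack=[(] ptr=1 lookahead=( remaining=[( num ) ) * id $]
Step 2: shift (. Stack=[( (] ptr=2 lookahead=num remaining=[num ) ) * id $]
Step 3: shift num. Stack=[( ( num] ptr=3 lookahead=) remaining=[) ) * id $]
Step 4: reduce F->num. Stack=[( ( F] ptr=3 lookahead=) remaining=[) ) * id $]
Step 5: reduce T->F. Stack=[( ( T] ptr=3 lookahead=) remaining=[) ) * id $]
Step 6: reduce E->T. Stack=[( ( E] ptr=3 lookahead=) remaining=[) ) * id $]
Step 7: shift ). Stack=[( ( E )] ptr=4 lookahead=) remaining=[) * id $]
Step 8: reduce F->( E ). Stack=[( F] ptr=4 lookahead=) remaining=[) * id $]
Step 9: reduce T->F. Stack=[( T] ptr=4 lookahead=) remaining=[) * id $]
Step 10: reduce E->T. Stack=[( E] ptr=4 lookahead=) remaining=[) * id $]
Step 11: shift ). Stack=[( E )] ptr=5 lookahead=* remaining=[* id $]
Step 12: reduce F->( E ). Stack=[F] ptr=5 lookahead=* remaining=[* id $]
Step 13: reduce T->F. Stack=[T] ptr=5 lookahead=* remaining=[* id $]
Step 14: shift *. Stack=[T *] ptr=6 lookahead=id remaining=[id $]
Step 15: shift id. Stack=[T * id] ptr=7 lookahead=$ remaining=[$]
Step 16: reduce F->id. Stack=[T * F] ptr=7 lookahead=$ remaining=[$]
Step 17: reduce T->T * F. Stack=[T] ptr=7 lookahead=$ remaining=[$]
Step 18: reduce E->T. Stack=[E] ptr=7 lookahead=$ remaining=[$]
Step 19: accept. Stack=[E] ptr=7 lookahead=$ remaining=[$]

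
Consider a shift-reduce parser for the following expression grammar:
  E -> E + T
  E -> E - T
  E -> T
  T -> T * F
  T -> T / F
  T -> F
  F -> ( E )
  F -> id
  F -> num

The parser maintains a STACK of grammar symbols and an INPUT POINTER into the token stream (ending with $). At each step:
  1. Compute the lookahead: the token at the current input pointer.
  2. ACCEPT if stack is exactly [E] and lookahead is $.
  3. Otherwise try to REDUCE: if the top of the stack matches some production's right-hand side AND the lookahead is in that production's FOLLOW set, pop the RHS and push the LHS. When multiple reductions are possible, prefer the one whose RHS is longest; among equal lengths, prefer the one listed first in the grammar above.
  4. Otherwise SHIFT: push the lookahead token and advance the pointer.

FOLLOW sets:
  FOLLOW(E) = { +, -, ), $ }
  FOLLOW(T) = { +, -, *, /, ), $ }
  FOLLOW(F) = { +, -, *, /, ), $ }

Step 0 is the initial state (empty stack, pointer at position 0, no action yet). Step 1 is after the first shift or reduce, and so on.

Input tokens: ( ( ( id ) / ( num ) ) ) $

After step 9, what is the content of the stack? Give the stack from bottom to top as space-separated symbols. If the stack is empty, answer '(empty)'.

Step 1: shift (. Stack=[(] ptr=1 lookahead=( remaining=[( ( id ) / ( num ) ) ) $]
Step 2: shift (. Stack=[( (] ptr=2 lookahead=( remaining=[( id ) / ( num ) ) ) $]
Step 3: shift (. Stack=[( ( (] ptr=3 lookahead=id remaining=[id ) / ( num ) ) ) $]
Step 4: shift id. Stack=[( ( ( id] ptr=4 lookahead=) remaining=[) / ( num ) ) ) $]
Step 5: reduce F->id. Stack=[( ( ( F] ptr=4 lookahead=) remaining=[) / ( num ) ) ) $]
Step 6: reduce T->F. Stack=[( ( ( T] ptr=4 lookahead=) remaining=[) / ( num ) ) ) $]
Step 7: reduce E->T. Stack=[( ( ( E] ptr=4 lookahead=) remaining=[) / ( num ) ) ) $]
Step 8: shift ). Stack=[( ( ( E )] ptr=5 lookahead=/ remaining=[/ ( num ) ) ) $]
Step 9: reduce F->( E ). Stack=[( ( F] ptr=5 lookahead=/ remaining=[/ ( num ) ) ) $]

Answer: ( ( F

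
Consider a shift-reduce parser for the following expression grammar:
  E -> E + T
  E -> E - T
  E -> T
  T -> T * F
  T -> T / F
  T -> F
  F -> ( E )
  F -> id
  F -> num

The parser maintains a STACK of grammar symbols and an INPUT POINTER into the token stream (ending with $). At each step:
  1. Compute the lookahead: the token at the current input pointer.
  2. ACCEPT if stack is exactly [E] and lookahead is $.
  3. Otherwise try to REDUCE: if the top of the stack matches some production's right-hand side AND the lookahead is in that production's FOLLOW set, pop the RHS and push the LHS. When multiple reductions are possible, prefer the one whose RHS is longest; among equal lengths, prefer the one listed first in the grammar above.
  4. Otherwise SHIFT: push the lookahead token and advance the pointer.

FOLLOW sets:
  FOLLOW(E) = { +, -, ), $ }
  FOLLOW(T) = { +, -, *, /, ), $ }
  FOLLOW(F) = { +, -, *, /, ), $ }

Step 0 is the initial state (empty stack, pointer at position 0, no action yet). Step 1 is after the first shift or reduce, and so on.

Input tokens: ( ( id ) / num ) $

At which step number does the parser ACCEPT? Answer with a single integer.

Answer: 19

Derivation:
Step 1: shift (. Stack=[(] ptr=1 lookahead=( remaining=[( id ) / num ) $]
Step 2: shift (. Stack=[( (] ptr=2 lookahead=id remaining=[id ) / num ) $]
Step 3: shift id. Stack=[( ( id] ptr=3 lookahead=) remaining=[) / num ) $]
Step 4: reduce F->id. Stack=[( ( F] ptr=3 lookahead=) remaining=[) / num ) $]
Step 5: reduce T->F. Stack=[( ( T] ptr=3 lookahead=) remaining=[) / num ) $]
Step 6: reduce E->T. Stack=[( ( E] ptr=3 lookahead=) remaining=[) / num ) $]
Step 7: shift ). Stack=[( ( E )] ptr=4 lookahead=/ remaining=[/ num ) $]
Step 8: reduce F->( E ). Stack=[( F] ptr=4 lookahead=/ remaining=[/ num ) $]
Step 9: reduce T->F. Stack=[( T] ptr=4 lookahead=/ remaining=[/ num ) $]
Step 10: shift /. Stack=[( T /] ptr=5 lookahead=num remaining=[num ) $]
Step 11: shift num. Stack=[( T / num] ptr=6 lookahead=) remaining=[) $]
Step 12: reduce F->num. Stack=[( T / F] ptr=6 lookahead=) remaining=[) $]
Step 13: reduce T->T / F. Stack=[( T] ptr=6 lookahead=) remaining=[) $]
Step 14: reduce E->T. Stack=[( E] ptr=6 lookahead=) remaining=[) $]
Step 15: shift ). Stack=[( E )] ptr=7 lookahead=$ remaining=[$]
Step 16: reduce F->( E ). Stack=[F] ptr=7 lookahead=$ remaining=[$]
Step 17: reduce T->F. Stack=[T] ptr=7 lookahead=$ remaining=[$]
Step 18: reduce E->T. Stack=[E] ptr=7 lookahead=$ remaining=[$]
Step 19: accept. Stack=[E] ptr=7 lookahead=$ remaining=[$]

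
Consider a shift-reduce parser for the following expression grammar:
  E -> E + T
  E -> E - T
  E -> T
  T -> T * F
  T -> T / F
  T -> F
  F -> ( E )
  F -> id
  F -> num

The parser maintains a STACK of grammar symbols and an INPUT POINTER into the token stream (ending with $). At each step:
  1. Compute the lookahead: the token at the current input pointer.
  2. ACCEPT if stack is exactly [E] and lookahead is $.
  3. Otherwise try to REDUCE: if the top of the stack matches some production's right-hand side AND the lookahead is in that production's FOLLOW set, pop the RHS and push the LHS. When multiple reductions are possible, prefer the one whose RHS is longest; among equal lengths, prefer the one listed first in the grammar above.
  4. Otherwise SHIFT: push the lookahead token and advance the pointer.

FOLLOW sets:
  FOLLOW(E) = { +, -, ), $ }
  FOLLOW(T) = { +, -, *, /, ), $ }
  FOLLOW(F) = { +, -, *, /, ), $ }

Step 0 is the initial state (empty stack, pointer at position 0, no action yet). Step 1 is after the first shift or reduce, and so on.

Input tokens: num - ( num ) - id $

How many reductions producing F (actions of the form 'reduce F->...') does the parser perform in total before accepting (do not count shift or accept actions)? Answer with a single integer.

Answer: 4

Derivation:
Step 1: shift num. Stack=[num] ptr=1 lookahead=- remaining=[- ( num ) - id $]
Step 2: reduce F->num. Stack=[F] ptr=1 lookahead=- remaining=[- ( num ) - id $]
Step 3: reduce T->F. Stack=[T] ptr=1 lookahead=- remaining=[- ( num ) - id $]
Step 4: reduce E->T. Stack=[E] ptr=1 lookahead=- remaining=[- ( num ) - id $]
Step 5: shift -. Stack=[E -] ptr=2 lookahead=( remaining=[( num ) - id $]
Step 6: shift (. Stack=[E - (] ptr=3 lookahead=num remaining=[num ) - id $]
Step 7: shift num. Stack=[E - ( num] ptr=4 lookahead=) remaining=[) - id $]
Step 8: reduce F->num. Stack=[E - ( F] ptr=4 lookahead=) remaining=[) - id $]
Step 9: reduce T->F. Stack=[E - ( T] ptr=4 lookahead=) remaining=[) - id $]
Step 10: reduce E->T. Stack=[E - ( E] ptr=4 lookahead=) remaining=[) - id $]
Step 11: shift ). Stack=[E - ( E )] ptr=5 lookahead=- remaining=[- id $]
Step 12: reduce F->( E ). Stack=[E - F] ptr=5 lookahead=- remaining=[- id $]
Step 13: reduce T->F. Stack=[E - T] ptr=5 lookahead=- remaining=[- id $]
Step 14: reduce E->E - T. Stack=[E] ptr=5 lookahead=- remaining=[- id $]
Step 15: shift -. Stack=[E -] ptr=6 lookahead=id remaining=[id $]
Step 16: shift id. Stack=[E - id] ptr=7 lookahead=$ remaining=[$]
Step 17: reduce F->id. Stack=[E - F] ptr=7 lookahead=$ remaining=[$]
Step 18: reduce T->F. Stack=[E - T] ptr=7 lookahead=$ remaining=[$]
Step 19: reduce E->E - T. Stack=[E] ptr=7 lookahead=$ remaining=[$]
Step 20: accept. Stack=[E] ptr=7 lookahead=$ remaining=[$]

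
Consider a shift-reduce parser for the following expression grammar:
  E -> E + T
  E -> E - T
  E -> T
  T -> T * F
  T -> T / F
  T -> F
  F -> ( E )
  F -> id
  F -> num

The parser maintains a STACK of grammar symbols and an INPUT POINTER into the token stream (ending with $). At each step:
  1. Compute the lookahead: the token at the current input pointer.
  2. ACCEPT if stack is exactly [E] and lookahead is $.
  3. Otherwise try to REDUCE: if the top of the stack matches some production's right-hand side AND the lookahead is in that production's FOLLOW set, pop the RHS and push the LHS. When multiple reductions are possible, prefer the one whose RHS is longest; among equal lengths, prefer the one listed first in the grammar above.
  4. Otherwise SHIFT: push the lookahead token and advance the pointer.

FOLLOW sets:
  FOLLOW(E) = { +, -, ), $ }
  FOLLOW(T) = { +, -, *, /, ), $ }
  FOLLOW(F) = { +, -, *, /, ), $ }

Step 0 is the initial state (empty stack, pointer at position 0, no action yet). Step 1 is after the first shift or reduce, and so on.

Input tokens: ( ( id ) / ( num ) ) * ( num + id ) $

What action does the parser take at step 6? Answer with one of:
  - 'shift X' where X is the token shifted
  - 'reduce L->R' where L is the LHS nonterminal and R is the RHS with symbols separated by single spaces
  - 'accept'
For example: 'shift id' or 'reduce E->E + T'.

Answer: reduce E->T

Derivation:
Step 1: shift (. Stack=[(] ptr=1 lookahead=( remaining=[( id ) / ( num ) ) * ( num + id ) $]
Step 2: shift (. Stack=[( (] ptr=2 lookahead=id remaining=[id ) / ( num ) ) * ( num + id ) $]
Step 3: shift id. Stack=[( ( id] ptr=3 lookahead=) remaining=[) / ( num ) ) * ( num + id ) $]
Step 4: reduce F->id. Stack=[( ( F] ptr=3 lookahead=) remaining=[) / ( num ) ) * ( num + id ) $]
Step 5: reduce T->F. Stack=[( ( T] ptr=3 lookahead=) remaining=[) / ( num ) ) * ( num + id ) $]
Step 6: reduce E->T. Stack=[( ( E] ptr=3 lookahead=) remaining=[) / ( num ) ) * ( num + id ) $]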